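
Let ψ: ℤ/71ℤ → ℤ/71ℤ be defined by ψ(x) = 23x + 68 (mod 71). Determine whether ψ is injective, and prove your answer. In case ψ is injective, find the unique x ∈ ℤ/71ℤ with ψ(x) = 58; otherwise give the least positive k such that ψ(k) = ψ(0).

If ψ(a) = ψ(b), then 23a ≡ 23b (mod 71). Because gcd(23, 71) = 1, we may cancel 23 to get a ≡ b (mod 71).
Thus ψ is injective.
We now compute 23⁻¹ mod 71 explicitly. Euclid's algorithm: 71 = 3·23 + 2, 23 = 11·2 + 1; back-substituting gives 1 = 34·23 − 11·71, so 23⁻¹ ≡ 34 (mod 71).
Since ψ is injective, we find ψ⁻¹(58): we need 23x ≡ 58 − 68 ≡ 61 (mod 71). Using 23⁻¹ = 34: x ≡ 34·61 = 2074 = 29·71 + 15, so x = 15.
Check: ψ(15) = 23·15 + 68 = 413 = 5·71 + 58 ≡ 58 (mod 71).

15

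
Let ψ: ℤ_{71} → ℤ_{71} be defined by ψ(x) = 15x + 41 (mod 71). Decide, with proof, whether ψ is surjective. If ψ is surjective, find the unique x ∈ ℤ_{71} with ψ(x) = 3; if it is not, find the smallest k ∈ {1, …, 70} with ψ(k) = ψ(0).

59

By definition, ψ is surjective if every y in the codomain equals ψ(x) for some x in the domain.
Since gcd(15, 71) = 1, 15 is invertible modulo 71. Euclid's algorithm: 71 = 4·15 + 11, 15 = 1·11 + 4, 11 = 2·4 + 3, 4 = 1·3 + 1; back-substituting gives 1 = 19·15 − 4·71, so 15⁻¹ ≡ 19 (mod 71).
Then y ↦ 19(y − 41) is a two-sided inverse to ψ, so every y ∈ ℤ_{71} has a preimage.
Hence ψ is surjective.
Since ψ is surjective, we compute ψ⁻¹(3): solve 15x + 41 ≡ 3 (mod 71), i.e. 15x ≡ 33 (mod 71).
Multiplying by 15⁻¹ = 19 gives x ≡ 19·33 = 627 = 8·71 + 59 ≡ 59 (mod 71).
Check: ψ(59) = 15·59 + 41 = 926 = 13·71 + 3 ≡ 3 (mod 71).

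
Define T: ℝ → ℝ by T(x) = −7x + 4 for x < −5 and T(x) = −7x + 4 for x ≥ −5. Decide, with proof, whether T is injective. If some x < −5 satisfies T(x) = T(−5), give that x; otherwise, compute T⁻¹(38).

-34/7

Both pieces are strictly decreasing (slopes −7 and −7), so each is injective on its own interval.
The left piece maps (−∞, −5) onto (39, ∞); the right piece maps [−5, ∞) onto (−∞, 39].
These images are disjoint, so no value is attained by both pieces. Therefore T is injective.
Because the two images are disjoint, no x < −5 has T(x) = T(−5), so we compute T⁻¹(38): 38 lies in (−∞, 39], so solve −7x + 4 = 38: x = (38 − 4)/(−7) = −34/7.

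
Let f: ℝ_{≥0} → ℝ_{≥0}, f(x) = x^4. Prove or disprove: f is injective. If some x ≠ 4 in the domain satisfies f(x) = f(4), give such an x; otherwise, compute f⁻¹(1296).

6

On ℝ_{≥0}, x ↦ x^4 is strictly increasing, so f(a) = f(b) forces a = b. Therefore f is injective.
Since x ↦ x^4 is strictly increasing on ℝ_{≥0}, it is injective there, so no x ≠ 4 in the domain has f(x) = f(4). We therefore compute f⁻¹(1296) = 1296^{1/4} = 6 (indeed 6^4 = 1296).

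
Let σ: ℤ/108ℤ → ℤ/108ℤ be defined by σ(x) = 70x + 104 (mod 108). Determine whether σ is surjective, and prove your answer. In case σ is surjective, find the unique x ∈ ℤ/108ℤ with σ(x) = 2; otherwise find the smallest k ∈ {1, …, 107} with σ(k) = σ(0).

54

Since gcd(70, 108) = 2, we have 70x ≡ 0 (mod 2) for all x, so σ(x) ≡ 0 (mod 2).
But 1 ≢ 0 (mod 2), so 1 ∈ ℤ/108ℤ has no preimage. So σ is not surjective.
Since σ is not surjective, we find the least positive k with σ(k) = σ(0): this means 70k ≡ 0 (mod 108), i.e. 108 ∣ 70k. Since gcd(70, 108) = 2, dividing through by 2 this holds exactly when 54 ∣ 35k, and as gcd(35, 54) = 1, exactly when 54 ∣ k.
The smallest positive such k is 54.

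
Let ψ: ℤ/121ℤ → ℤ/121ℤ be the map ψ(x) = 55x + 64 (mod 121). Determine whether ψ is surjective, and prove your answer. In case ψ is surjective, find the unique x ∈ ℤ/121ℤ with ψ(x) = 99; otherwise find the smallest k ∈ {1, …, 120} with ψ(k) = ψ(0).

11

By definition, surjectivity means every element of the codomain has a preimage under ψ.
Since gcd(55, 121) = 11, we have 55x ≡ 0 (mod 11) for all x, so ψ(x) ≡ 9 (mod 11).
But 0 ≢ 9 (mod 11), so 0 ∈ ℤ/121ℤ has no preimage. Hence ψ is not surjective.
Since ψ is not surjective, we find the least positive k with ψ(k) = ψ(0): this means 55k ≡ 0 (mod 121), i.e. 121 ∣ 55k. Since gcd(55, 121) = 11, dividing through by 11 this holds exactly when 11 ∣ 5k, and as gcd(5, 11) = 1, exactly when 11 ∣ k.
The smallest positive such k is 11.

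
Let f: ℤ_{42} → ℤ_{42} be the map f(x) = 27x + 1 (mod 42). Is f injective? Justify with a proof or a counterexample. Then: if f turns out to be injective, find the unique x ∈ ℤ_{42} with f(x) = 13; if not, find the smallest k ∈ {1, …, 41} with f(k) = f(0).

By definition, f is injective when f(s) = f(t) forces s = t.
We have gcd(27, 42) = 3 > 1. Taking s = 0 and t = 14: f(0) = 1 and f(14) = 27·14 + 1 = 379 ≡ 1 (mod 42).
So f(0) = f(14) while 0 ≠ 14, so f is not injective.
Since f is not injective, we find the least positive k with f(k) = f(0): this means 27k ≡ 0 (mod 42), i.e. 42 ∣ 27k. Since gcd(27, 42) = 3, dividing through by 3 this holds exactly when 14 ∣ 9k, and as gcd(9, 14) = 1, exactly when 14 ∣ k.
The smallest positive such k is 14.

14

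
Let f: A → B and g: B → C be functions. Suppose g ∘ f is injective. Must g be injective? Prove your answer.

not injective

No. Take A = {0}, B = {0, 1}, C = {0, 1}, f(a) = a for each a ∈ A, and g(b) = 0 if b ∈ {0, 1} else g(b) = b.
Then g ∘ f = f is injective (A ⊂ B and f is the inclusion), but g(0) = g(1) = 0 with 0 ≠ 1, so g is not injective.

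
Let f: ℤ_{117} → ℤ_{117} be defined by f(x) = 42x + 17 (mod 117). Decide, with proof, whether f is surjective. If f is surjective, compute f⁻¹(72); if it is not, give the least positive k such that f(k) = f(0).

39

Since gcd(42, 117) = 3, we have 42x ≡ 0 (mod 3) for all x, so f(x) ≡ 2 (mod 3).
But 0 ≢ 2 (mod 3), so 0 ∈ ℤ_{117} has no preimage. Thus f is not surjective.
Since f is not surjective, we find the least positive k with f(k) = f(0): this means 42k ≡ 0 (mod 117), i.e. 117 ∣ 42k. Since gcd(42, 117) = 3, dividing through by 3 this holds exactly when 39 ∣ 14k, and as gcd(14, 39) = 1, exactly when 39 ∣ k.
The smallest positive such k is 39.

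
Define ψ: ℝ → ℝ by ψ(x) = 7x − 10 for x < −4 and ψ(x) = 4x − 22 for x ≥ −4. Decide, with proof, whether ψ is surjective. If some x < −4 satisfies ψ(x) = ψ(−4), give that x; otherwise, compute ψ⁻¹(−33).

Both pieces are strictly increasing (slopes 7 and 4), so each is injective on its own interval.
The left piece maps (−∞, −4) onto (−∞, −38); the right piece maps [−4, ∞) onto [−38, ∞).
These images together cover ℝ, so ψ is surjective.
Because the two images are disjoint, no x < −4 has ψ(x) = ψ(−4), so we compute ψ⁻¹(−33): −33 lies in [−38, ∞), so solve 4x − 22 = −33: x = (−33 + 22)/4 = −11/4.

-11/4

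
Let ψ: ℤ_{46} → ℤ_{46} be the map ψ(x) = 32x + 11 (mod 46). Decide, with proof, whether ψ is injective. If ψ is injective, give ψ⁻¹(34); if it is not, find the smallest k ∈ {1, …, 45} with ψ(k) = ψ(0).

We have gcd(32, 46) = 2 > 1. Taking s = 0 and t = 23: ψ(0) = 11 and ψ(23) = 32·23 + 11 = 747 ≡ 11 (mod 46).
So ψ(0) = ψ(23) while 0 ≠ 23, hence ψ is not injective.
Since ψ is not injective, we find the least positive k with ψ(k) = ψ(0): this means 32k ≡ 0 (mod 46), i.e. 46 ∣ 32k. Since gcd(32, 46) = 2, dividing through by 2 this holds exactly when 23 ∣ 16k, and as gcd(16, 23) = 1, exactly when 23 ∣ k.
The smallest positive such k is 23.

23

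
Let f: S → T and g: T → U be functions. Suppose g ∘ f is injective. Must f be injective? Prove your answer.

Suppose f(x_1) = f(x_2). Applying g: (g ∘ f)(x_1) = (g ∘ f)(x_2). Since g ∘ f is injective, x_1 = x_2. Therefore f is injective.

injective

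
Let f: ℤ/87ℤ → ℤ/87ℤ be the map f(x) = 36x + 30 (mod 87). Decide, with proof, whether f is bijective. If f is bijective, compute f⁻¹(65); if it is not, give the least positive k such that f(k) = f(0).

We have gcd(36, 87) = 3 > 1. Taking u = 0 and v = 29: f(0) = 30 and f(29) = 36·29 + 30 = 1074 ≡ 30 (mod 87).
So f(0) = f(29) while 0 ≠ 29, hence f is not injective, hence not bijective.
Since f is not bijective, we find the least positive k with f(k) = f(0): this means 36k ≡ 0 (mod 87), i.e. 87 ∣ 36k. Since gcd(36, 87) = 3, dividing through by 3 this holds exactly when 29 ∣ 12k, and as gcd(12, 29) = 1, exactly when 29 ∣ k.
The smallest positive such k is 29.

29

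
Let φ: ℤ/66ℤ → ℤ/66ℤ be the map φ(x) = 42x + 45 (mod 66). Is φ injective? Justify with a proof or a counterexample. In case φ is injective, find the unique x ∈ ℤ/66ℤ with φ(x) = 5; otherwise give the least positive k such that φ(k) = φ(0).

11

We have gcd(42, 66) = 6 > 1. Taking a = 0 and b = 11: φ(0) = 45 and φ(11) = 42·11 + 45 = 507 ≡ 45 (mod 66).
So φ(0) = φ(11) while 0 ≠ 11, so φ is not injective.
Since φ is not injective, we find the least positive k with φ(k) = φ(0): this means 42k ≡ 0 (mod 66), i.e. 66 ∣ 42k. Since gcd(42, 66) = 6, dividing through by 6 this holds exactly when 11 ∣ 7k, and as gcd(7, 11) = 1, exactly when 11 ∣ k.
The smallest positive such k is 11.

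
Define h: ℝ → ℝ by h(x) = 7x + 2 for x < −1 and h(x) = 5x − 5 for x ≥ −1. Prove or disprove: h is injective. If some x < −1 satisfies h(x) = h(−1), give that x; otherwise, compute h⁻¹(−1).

Both pieces are strictly increasing (slopes 7 and 5), so each is injective on its own interval.
The left piece maps (−∞, −1) onto (−∞, −5); the right piece maps [−1, ∞) onto [−10, ∞).
These images overlap. In particular h(−1) = −10 (right piece), and solving 7x + 2 = −10 on the left piece gives x = −12/7 < −1.
So h(−12/7) = h(−1) with −12/7 ≠ −1, and h is not injective. This x = −12/7 is the requested value below −1.

-12/7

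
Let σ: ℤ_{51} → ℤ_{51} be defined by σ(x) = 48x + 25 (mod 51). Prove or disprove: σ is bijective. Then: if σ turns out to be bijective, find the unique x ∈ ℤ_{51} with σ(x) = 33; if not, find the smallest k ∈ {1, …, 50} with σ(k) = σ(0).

We have gcd(48, 51) = 3 > 1. Taking a = 0 and b = 17: σ(0) = 25 and σ(17) = 48·17 + 25 = 841 ≡ 25 (mod 51).
So σ(0) = σ(17) while 0 ≠ 17, therefore σ is not injective, hence not bijective.
Since σ is not bijective, we find the least positive k with σ(k) = σ(0): this means 48k ≡ 0 (mod 51), i.e. 51 ∣ 48k. Since gcd(48, 51) = 3, dividing through by 3 this holds exactly when 17 ∣ 16k, and as gcd(16, 17) = 1, exactly when 17 ∣ k.
The smallest positive such k is 17.

17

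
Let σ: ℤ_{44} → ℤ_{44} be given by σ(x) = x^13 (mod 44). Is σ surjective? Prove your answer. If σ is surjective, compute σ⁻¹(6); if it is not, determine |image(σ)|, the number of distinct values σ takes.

σ(0) = 0^13 = 0.
σ(22): Repeated squaring mod 44: 22^1 ≡ 22, 22^2 ≡ 22² = 484 ≡ 0, 22^4 ≡ 0² = 0, 22^8 ≡ 0² = 0. Since 13 = 8 + 4 + 1, 22^13 ≡ 0·0·22: 0·0 = 0, then 0·22 = 0. So 22^13 ≡ 0 (mod 44).
So σ(0) = σ(22) = 0 while 0 ≠ 22, so σ is not injective.
A non-injective map from the 44-element set ℤ_{44} to itself takes at most 43 distinct values, so it cannot be surjective. Hence σ is not surjective.
Since σ is not surjective, we determine |image(σ)|. Computing x^13 mod 44 for each x (by repeated squaring, reducing mod 44 at every step), the values σ(0), σ(1), …, σ(43) are: 0, 1, 8, 27, 20, 37, 40, 35, 28, 25, 32, 11, 12, 41, 16, 31, 4, 29, 24, 39, 36, 21, 0, 23, 8, 5, 20, 15, 40, 13, 28, 3, 32, 33, 12, 19, 16, 9, 4, 7, 24, 17, 36, 43.
The distinct values are {0, 1, 3, 4, 5, 7, 8, 9, 11, 12, 13, 15, 16, 17, 19, 20, 21, 23, 24, 25, 27, 28, 29, 31, 32, 33, 35, 36, 37, 39, 40, 41, 43}; there are 33 of them.

33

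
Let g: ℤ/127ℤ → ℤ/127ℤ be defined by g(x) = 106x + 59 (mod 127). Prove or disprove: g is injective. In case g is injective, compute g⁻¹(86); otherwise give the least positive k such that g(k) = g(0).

35

If g(u) = g(v), then 106u ≡ 106v (mod 127). Because gcd(106, 127) = 1, we may cancel 106 to get u ≡ v (mod 127).
So g is injective.
We now compute 106⁻¹ mod 127 explicitly. Euclid's algorithm: 127 = 1·106 + 21, 106 = 5·21 + 1; back-substituting gives 1 = 6·106 − 5·127, so 106⁻¹ ≡ 6 (mod 127).
Since g is injective, we find g⁻¹(86): we need 106x ≡ 86 − 59 ≡ 27 (mod 127). Using 106⁻¹ = 6: x ≡ 6·27 = 162 = 1·127 + 35, so x = 35.
Check: g(35) = 106·35 + 59 = 3769 = 29·127 + 86 ≡ 86 (mod 127).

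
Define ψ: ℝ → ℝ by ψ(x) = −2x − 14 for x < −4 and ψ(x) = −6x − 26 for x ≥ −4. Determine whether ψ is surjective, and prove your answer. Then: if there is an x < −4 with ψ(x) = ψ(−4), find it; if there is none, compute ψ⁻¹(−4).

-6

Both pieces are strictly decreasing (slopes −2 and −6), so each is injective on its own interval.
The left piece maps (−∞, −4) onto (−6, ∞); the right piece maps [−4, ∞) onto (−∞, −2].
The union (−6, ∞) ∪ (−∞, −2] covers ℝ, so ψ is surjective.
For the follow-up: the images overlap, so an x < −4 with ψ(x) = ψ(−4) exists. ψ(−4) = −2; solving −2x − 14 = −2 for x < −4 gives x = (−2 + 14)/(−2) = −6.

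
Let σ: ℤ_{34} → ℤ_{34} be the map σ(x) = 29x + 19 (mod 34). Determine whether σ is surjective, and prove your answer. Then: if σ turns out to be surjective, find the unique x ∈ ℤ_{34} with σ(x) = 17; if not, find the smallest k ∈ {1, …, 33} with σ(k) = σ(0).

Recall: σ is surjective if every y in the codomain equals σ(x) for some x in the domain.
Since gcd(29, 34) = 1, 29 is invertible modulo 34. Euclid's algorithm: 34 = 1·29 + 5, 29 = 5·5 + 4, 5 = 1·4 + 1; back-substituting gives 1 = 27·29 − 23·34, so 29⁻¹ ≡ 27 (mod 34).
For any y ∈ ℤ_{34}, x = 27(y − 19) mod 34 satisfies σ(x) = 29·27(y − 19) + 19 ≡ y (since 29·27 ≡ 1 mod 34). So every y has a preimage.
So σ is surjective.
Since σ is surjective, we find σ⁻¹(17): we need 29x ≡ 17 − 19 ≡ 32 (mod 34). Using 29⁻¹ = 27: x ≡ 27·32 = 864 = 25·34 + 14, so x = 14.
Check: σ(14) = 29·14 + 19 = 425 = 12·34 + 17 ≡ 17 (mod 34).

14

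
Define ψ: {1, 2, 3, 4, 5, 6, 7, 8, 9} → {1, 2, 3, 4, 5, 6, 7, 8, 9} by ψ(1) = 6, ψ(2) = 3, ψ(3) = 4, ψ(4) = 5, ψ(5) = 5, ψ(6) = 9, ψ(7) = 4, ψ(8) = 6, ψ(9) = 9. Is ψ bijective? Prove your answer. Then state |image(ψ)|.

5

ψ(4) = 5 = ψ(5) with 4 ≠ 5, so ψ is not injective, hence not bijective.
The image of ψ is {3, 4, 5, 6, 9}, which has 5 elements.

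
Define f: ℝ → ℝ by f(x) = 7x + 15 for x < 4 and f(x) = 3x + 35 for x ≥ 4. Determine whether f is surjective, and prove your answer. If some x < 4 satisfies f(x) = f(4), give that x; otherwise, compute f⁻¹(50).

5

Both pieces are strictly increasing (slopes 7 and 3), so each is injective on its own interval.
The left piece maps (−∞, 4) onto (−∞, 43); the right piece maps [4, ∞) onto [47, ∞).
The union (−∞, 43) ∪ [47, ∞) omits the interval between 43 and 47; in particular 43 has no preimage. So f is not surjective.
Because the two images are disjoint, no x < 4 has f(x) = f(4), so we compute f⁻¹(50): 50 lies in [47, ∞), so solve 3x + 35 = 50: x = (50 − 35)/3 = 5.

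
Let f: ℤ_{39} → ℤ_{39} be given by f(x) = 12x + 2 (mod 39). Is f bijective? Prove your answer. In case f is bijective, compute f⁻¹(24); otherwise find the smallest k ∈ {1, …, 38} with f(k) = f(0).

We have gcd(12, 39) = 3 > 1. Taking x_1 = 0 and x_2 = 13: f(0) = 2 and f(13) = 12·13 + 2 = 158 ≡ 2 (mod 39).
So f(0) = f(13) while 0 ≠ 13, thus f is not injective, hence not bijective.
Since f is not bijective, we find the least positive k with f(k) = f(0): this means 12k ≡ 0 (mod 39), i.e. 39 ∣ 12k. Since gcd(12, 39) = 3, dividing through by 3 this holds exactly when 13 ∣ 4k, and as gcd(4, 13) = 1, exactly when 13 ∣ k.
The smallest positive such k is 13.

13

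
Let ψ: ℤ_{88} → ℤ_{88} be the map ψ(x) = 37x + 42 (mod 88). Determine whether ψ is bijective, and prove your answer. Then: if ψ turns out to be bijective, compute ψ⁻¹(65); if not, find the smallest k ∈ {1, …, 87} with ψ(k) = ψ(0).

Recall: ψ is injective when ψ(u) = ψ(v) forces u = v.
If ψ(u) = ψ(v), then 37u ≡ 37v (mod 88). Because gcd(37, 88) = 1, we may cancel 37 to get u ≡ v (mod 88).
We now compute 37⁻¹ mod 88 explicitly. Euclid's algorithm: 88 = 2·37 + 14, 37 = 2·14 + 9, 14 = 1·9 + 5, 9 = 1·5 + 4, 5 = 1·4 + 1; back-substituting gives 1 = 69·37 − 29·88, so 37⁻¹ ≡ 69 (mod 88).
For any y ∈ ℤ_{88}, x = 69(y − 42) mod 88 satisfies ψ(x) = 37·69(y − 42) + 42 ≡ y (since 37·69 ≡ 1 mod 88). So every y has a preimage.
Hence ψ is bijective.
Since ψ is bijective, we find ψ⁻¹(65): we need 37x ≡ 65 − 42 ≡ 23 (mod 88). Using 37⁻¹ = 69: x ≡ 69·23 = 1587 = 18·88 + 3, so x = 3.
Check: ψ(3) = 37·3 + 42 = 153 = 1·88 + 65 ≡ 65 (mod 88).

3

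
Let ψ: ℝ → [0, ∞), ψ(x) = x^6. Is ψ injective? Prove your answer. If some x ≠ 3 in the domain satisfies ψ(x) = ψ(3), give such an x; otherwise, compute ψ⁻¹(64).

-3

ψ(3) = 729 = (−3)^6 = ψ(−3) (since 6 is even), with 3 ≠ −3. So ψ is not injective.
For the follow-up, such an x exists: taking x = −3 ∈ ℝ gives ψ(−3) = 729 = ψ(3) with −3 ≠ 3.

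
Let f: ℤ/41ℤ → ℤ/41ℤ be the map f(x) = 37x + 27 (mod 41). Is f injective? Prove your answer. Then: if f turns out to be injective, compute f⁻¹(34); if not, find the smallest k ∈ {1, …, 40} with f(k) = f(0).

29

If f(u) = f(v), then 37u ≡ 37v (mod 41). Because gcd(37, 41) = 1, we may cancel 37 to get u ≡ v (mod 41).
Thus f is injective.
We now compute 37⁻¹ mod 41 explicitly. Euclid's algorithm: 41 = 1·37 + 4, 37 = 9·4 + 1; back-substituting gives 1 = 10·37 − 9·41, so 37⁻¹ ≡ 10 (mod 41).
Since f is injective, we find f⁻¹(34): we need 37x ≡ 34 − 27 ≡ 7 (mod 41). Using 37⁻¹ = 10: x ≡ 10·7 = 70 = 1·41 + 29, so x = 29.
Check: f(29) = 37·29 + 27 = 1100 = 26·41 + 34 ≡ 34 (mod 41).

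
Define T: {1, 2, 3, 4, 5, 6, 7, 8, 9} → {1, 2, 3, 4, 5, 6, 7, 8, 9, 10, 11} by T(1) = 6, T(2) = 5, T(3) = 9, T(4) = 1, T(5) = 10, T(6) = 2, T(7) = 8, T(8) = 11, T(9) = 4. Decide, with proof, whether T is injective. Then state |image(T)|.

The values T(1), …, T(9) are 6, 5, 9, 1, 10, 2, 8, 11, 4 — all distinct.
So T(u) = T(v) only when u = v, and T is injective.
The image of T is {1, 2, 4, 5, 6, 8, 9, 10, 11}, which has 9 elements.

9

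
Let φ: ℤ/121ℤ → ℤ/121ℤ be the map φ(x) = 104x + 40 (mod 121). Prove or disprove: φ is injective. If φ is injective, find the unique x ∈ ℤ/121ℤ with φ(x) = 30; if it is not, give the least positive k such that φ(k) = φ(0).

Suppose φ(a) = φ(b) in ℤ/121ℤ. Then 104a + 40 ≡ 104b + 40 (mod 121), therefore 104(a − b) ≡ 0 (mod 121).
Since gcd(104, 121) = 1, 104 is invertible modulo 121, hence a − b ≡ 0 (mod 121), i.e. a = b.
So φ is injective.
We now compute 104⁻¹ mod 121 explicitly. Euclid's algorithm: 121 = 1·104 + 17, 104 = 6·17 + 2, 17 = 8·2 + 1; back-substituting gives 1 = 64·104 − 55·121, so 104⁻¹ ≡ 64 (mod 121).
Since φ is injective, we find φ⁻¹(30): we need 104x ≡ 30 − 40 ≡ 111 (mod 121). Using 104⁻¹ = 64: x ≡ 64·111 = 7104 = 58·121 + 86, so x = 86.
Check: φ(86) = 104·86 + 40 = 8984 = 74·121 + 30 ≡ 30 (mod 121).

86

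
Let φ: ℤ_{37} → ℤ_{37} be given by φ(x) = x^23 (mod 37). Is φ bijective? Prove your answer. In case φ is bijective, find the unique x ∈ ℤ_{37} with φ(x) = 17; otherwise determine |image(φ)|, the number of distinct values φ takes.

Since 37 is prime, the nonzero elements of ℤ_{37} form a cyclic group of order 36.
As gcd(23, 36) = 1, raising to the 23rd power is a bijection on this group: if u^23 ≡ v^23 then (uv^{−1})^23 = 1, and the only element of order dividing gcd(23, 36) = 1 is 1, so u = v.
With φ(0) = 0 this makes φ injective on all of ℤ_{37}, hence bijective (finite equal-size domain and codomain). In particular φ is bijective.
Since φ is bijective, we find the preimage of 17. The inverse of x ↦ x^23 on (ℤ_{37})^× is x ↦ x^11, because 23·11 = 253 = 7·36 + 1 ≡ 1 (mod 36) and x^{36} = 1 for x ≠ 0 (Fermat). So φ⁻¹(17) = 17^11 mod 37.
Repeated squaring mod 37: 17^1 ≡ 17, 17^2 ≡ 17² = 289 ≡ 30, 17^4 ≡ 30² = 900 ≡ 12, 17^8 ≡ 12² = 144 ≡ 33. Since 11 = 8 + 2 + 1, 17^11 ≡ 33·30·17: 33·30 = 990 ≡ 28, then 28·17 = 476 ≡ 32. So 17^11 ≡ 32 (mod 37).
Hence φ⁻¹(17) = 32.

32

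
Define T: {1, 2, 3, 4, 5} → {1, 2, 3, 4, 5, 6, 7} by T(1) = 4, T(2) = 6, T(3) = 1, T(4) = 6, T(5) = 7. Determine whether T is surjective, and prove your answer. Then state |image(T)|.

4

No element maps to 2, so T is not surjective.
The image of T is {1, 4, 6, 7}, which has 4 elements.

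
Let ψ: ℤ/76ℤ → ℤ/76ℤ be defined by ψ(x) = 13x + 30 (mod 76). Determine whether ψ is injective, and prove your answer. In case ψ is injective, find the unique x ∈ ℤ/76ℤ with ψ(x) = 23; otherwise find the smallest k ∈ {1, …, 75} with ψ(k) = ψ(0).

17

Suppose ψ(s) = ψ(t) in ℤ/76ℤ. Then 13s + 30 ≡ 13t + 30 (mod 76), thus 13(s − t) ≡ 0 (mod 76).
Since gcd(13, 76) = 1, 13 is invertible modulo 76, thus s − t ≡ 0 (mod 76), i.e. s = t.
Thus ψ is injective.
We now compute 13⁻¹ mod 76 explicitly. Euclid's algorithm: 76 = 5·13 + 11, 13 = 1·11 + 2, 11 = 5·2 + 1; back-substituting gives 1 = 41·13 − 7·76, so 13⁻¹ ≡ 41 (mod 76).
Since ψ is injective, we find ψ⁻¹(23): we need 13x ≡ 23 − 30 ≡ 69 (mod 76). Using 13⁻¹ = 41: x ≡ 41·69 = 2829 = 37·76 + 17, so x = 17.
Check: ψ(17) = 13·17 + 30 = 251 = 3·76 + 23 ≡ 23 (mod 76).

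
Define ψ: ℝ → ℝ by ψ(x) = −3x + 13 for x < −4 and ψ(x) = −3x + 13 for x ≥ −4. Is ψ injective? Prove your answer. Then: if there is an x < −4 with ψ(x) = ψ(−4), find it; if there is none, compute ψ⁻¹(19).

Both pieces are strictly decreasing (slopes −3 and −3), so each is injective on its own interval.
The left piece maps (−∞, −4) onto (25, ∞); the right piece maps [−4, ∞) onto (−∞, 25].
These images are disjoint, so no value is attained by both pieces. Hence ψ is injective.
Because the two images are disjoint, no x < −4 has ψ(x) = ψ(−4), so we compute ψ⁻¹(19): 19 lies in (−∞, 25], so solve −3x + 13 = 19: x = (19 − 13)/(−3) = −2.

-2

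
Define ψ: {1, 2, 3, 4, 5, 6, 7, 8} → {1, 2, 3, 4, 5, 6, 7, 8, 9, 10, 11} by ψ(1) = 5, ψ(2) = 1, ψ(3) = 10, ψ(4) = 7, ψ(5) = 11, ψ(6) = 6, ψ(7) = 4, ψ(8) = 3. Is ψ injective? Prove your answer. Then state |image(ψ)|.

The values ψ(1), …, ψ(8) are 5, 1, 10, 7, 11, 6, 4, 3 — all distinct.
So ψ(s) = ψ(t) only when s = t, and ψ is injective.
The image of ψ is {1, 3, 4, 5, 6, 7, 10, 11}, which has 8 elements.

8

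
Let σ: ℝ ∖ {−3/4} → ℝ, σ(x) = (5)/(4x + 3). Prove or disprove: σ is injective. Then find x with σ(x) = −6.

Suppose σ(a) = σ(b). Cross-multiplying: (5)(4b + 3) = (5)(4a + 3).
Expanding both sides and cancelling the symmetric terms leaves −20·(a − b) = 0. Since −20 ≠ 0, a = b. Hence σ is injective.
Solving σ(x) = −6: cross-multiplying gives 5 = −6(4x + 3), which rearranges to 24x = −23, so x = −23/24.

-23/24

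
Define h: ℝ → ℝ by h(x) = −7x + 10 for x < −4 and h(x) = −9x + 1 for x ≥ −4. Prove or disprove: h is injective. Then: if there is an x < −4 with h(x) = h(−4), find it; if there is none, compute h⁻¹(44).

-34/7

Both pieces are strictly decreasing (slopes −7 and −9), so each is injective on its own interval.
The left piece maps (−∞, −4) onto (38, ∞); the right piece maps [−4, ∞) onto (−∞, 37].
These images are disjoint, so no value is attained by both pieces. Thus h is injective.
Because the two images are disjoint, no x < −4 has h(x) = h(−4), so we compute h⁻¹(44): 44 lies in (38, ∞), so solve −7x + 10 = 44: x = (44 − 10)/(−7) = −34/7.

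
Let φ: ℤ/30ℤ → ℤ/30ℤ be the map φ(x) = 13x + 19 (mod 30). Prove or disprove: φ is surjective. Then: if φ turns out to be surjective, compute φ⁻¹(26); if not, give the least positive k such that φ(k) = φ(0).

19

Since gcd(13, 30) = 1, 13 is invertible modulo 30. Euclid's algorithm: 30 = 2·13 + 4, 13 = 3·4 + 1; back-substituting gives 1 = 7·13 − 3·30, so 13⁻¹ ≡ 7 (mod 30).
For any y ∈ ℤ/30ℤ, x = 7(y − 19) mod 30 satisfies φ(x) = 13·7(y − 19) + 19 ≡ y (since 13·7 ≡ 1 mod 30). So every y has a preimage.
Thus φ is surjective.
Since φ is surjective, we find φ⁻¹(26): we need 13x ≡ 26 − 19 ≡ 7 (mod 30). Using 13⁻¹ = 7: x ≡ 7·7 = 49 = 1·30 + 19, so x = 19.
Check: φ(19) = 13·19 + 19 = 266 = 8·30 + 26 ≡ 26 (mod 30).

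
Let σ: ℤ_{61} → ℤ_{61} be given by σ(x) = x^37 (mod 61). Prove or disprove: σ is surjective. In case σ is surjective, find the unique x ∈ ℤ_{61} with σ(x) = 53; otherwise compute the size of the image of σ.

24

Since 61 is prime, the nonzero elements of ℤ_{61} form a cyclic group of order 60.
As gcd(37, 60) = 1, raising to the 37th power is a bijection on this group: if x_1^37 ≡ x_2^37 then (x_1x_2^{−1})^37 = 1, and the only element of order dividing gcd(37, 60) = 1 is 1, so x_1 = x_2.
With σ(0) = 0 this makes σ injective on all of ℤ_{61}, hence bijective (finite equal-size domain and codomain). In particular σ is surjective.
Since σ is surjective, we find the preimage of 53. The inverse of x ↦ x^37 on (ℤ_{61})^× is x ↦ x^13, because 37·13 = 481 = 8·60 + 1 ≡ 1 (mod 60) and x^{60} = 1 for x ≠ 0 (Fermat). So σ⁻¹(53) = 53^13 mod 61.
Repeated squaring mod 61: 53^1 ≡ 53, 53^2 ≡ 53² = 2809 ≡ 3, 53^4 ≡ 3² = 9, 53^8 ≡ 9² = 81 ≡ 20. Since 13 = 8 + 4 + 1, 53^13 ≡ 20·9·53: 20·9 = 180 ≡ 58, then 58·53 = 3074 ≡ 24. So 53^13 ≡ 24 (mod 61).
Hence σ⁻¹(53) = 24.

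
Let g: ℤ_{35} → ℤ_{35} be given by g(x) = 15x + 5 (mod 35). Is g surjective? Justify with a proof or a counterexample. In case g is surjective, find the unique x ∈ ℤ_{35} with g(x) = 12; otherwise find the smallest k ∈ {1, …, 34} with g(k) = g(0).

Since gcd(15, 35) = 5, we have 15x ≡ 0 (mod 5) for all x, so g(x) ≡ 0 (mod 5).
But 1 ≢ 0 (mod 5), so 1 ∈ ℤ_{35} has no preimage. Therefore g is not surjective.
Since g is not surjective, we find the least positive k with g(k) = g(0): this means 15k ≡ 0 (mod 35), i.e. 35 ∣ 15k. Since gcd(15, 35) = 5, dividing through by 5 this holds exactly when 7 ∣ 3k, and as gcd(3, 7) = 1, exactly when 7 ∣ k.
The smallest positive such k is 7.

7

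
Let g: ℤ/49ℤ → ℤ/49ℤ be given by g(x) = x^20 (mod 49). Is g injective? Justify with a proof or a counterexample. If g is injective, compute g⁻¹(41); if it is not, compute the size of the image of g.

22

g(0) = 0^20 = 0.
g(7): Repeated squaring mod 49: 7^1 ≡ 7, 7^2 ≡ 7² = 49 ≡ 0, 7^4 ≡ 0² = 0, 7^8 ≡ 0² = 0, 7^16 ≡ 0² = 0. Since 20 = 16 + 4, 7^20 ≡ 0·0: 0·0 = 0. So 7^20 ≡ 0 (mod 49).
So g(0) = g(7) = 0 while 0 ≠ 7, so g is not injective.
Since g is not injective, we determine |image(g)|. Computing x^20 mod 49 for each x (by repeated squaring, reducing mod 49 at every step), the values g(0), g(1), …, g(48) are: 0, 1, 25, 16, 37, 39, 8, 0, 43, 11, 44, 9, 4, 15, 0, 36, 46, 23, 30, 18, 22, 0, 29, 32, 2, 2, 32, 29, 0, 22, 18, 30, 23, 46, 36, 0, 15, 4, 9, 44, 11, 43, 0, 8, 39, 37, 16, 25, 1.
The distinct values are {0, 1, 2, 4, 8, 9, 11, 15, 16, 18, 22, 23, 25, 29, 30, 32, 36, 37, 39, 43, 44, 46}; there are 22 of them.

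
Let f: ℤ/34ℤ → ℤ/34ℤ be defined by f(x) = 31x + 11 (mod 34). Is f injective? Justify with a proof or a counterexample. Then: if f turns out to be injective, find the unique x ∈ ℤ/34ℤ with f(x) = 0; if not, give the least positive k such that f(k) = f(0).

If f(a) = f(b), then 31a ≡ 31b (mod 34). Because gcd(31, 34) = 1, we may cancel 31 to get a ≡ b (mod 34).
Thus f is injective.
We now compute 31⁻¹ mod 34 explicitly. Euclid's algorithm: 34 = 1·31 + 3, 31 = 10·3 + 1; back-substituting gives 1 = 11·31 − 10·34, so 31⁻¹ ≡ 11 (mod 34).
Since f is injective, we find f⁻¹(0): we need 31x ≡ 0 − 11 ≡ 23 (mod 34). Using 31⁻¹ = 11: x ≡ 11·23 = 253 = 7·34 + 15, so x = 15.
Check: f(15) = 31·15 + 11 = 476 = 14·34 + 0 ≡ 0 (mod 34).

15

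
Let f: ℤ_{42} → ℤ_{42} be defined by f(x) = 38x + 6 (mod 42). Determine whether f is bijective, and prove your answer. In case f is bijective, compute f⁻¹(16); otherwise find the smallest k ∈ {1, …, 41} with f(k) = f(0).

21

We have gcd(38, 42) = 2 > 1. Taking x_1 = 0 and x_2 = 21: f(0) = 6 and f(21) = 38·21 + 6 = 804 ≡ 6 (mod 42).
So f(0) = f(21) while 0 ≠ 21, hence f is not injective, hence not bijective.
Since f is not bijective, we find the least positive k with f(k) = f(0): this means 38k ≡ 0 (mod 42), i.e. 42 ∣ 38k. Since gcd(38, 42) = 2, dividing through by 2 this holds exactly when 21 ∣ 19k, and as gcd(19, 21) = 1, exactly when 21 ∣ k.
The smallest positive such k is 21.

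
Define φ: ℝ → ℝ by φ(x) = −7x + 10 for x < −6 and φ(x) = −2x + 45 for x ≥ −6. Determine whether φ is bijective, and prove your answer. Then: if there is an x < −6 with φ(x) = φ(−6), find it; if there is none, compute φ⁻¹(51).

-47/7

Both pieces are strictly decreasing (slopes −7 and −2), so each is injective on its own interval.
The left piece maps (−∞, −6) onto (52, ∞); the right piece maps [−6, ∞) onto (−∞, 57].
These images overlap. In particular φ(−6) = 57 (right piece), and solving −7x + 10 = 57 on the left piece gives x = −47/7 < −6.
So φ(−47/7) = φ(−6) with −47/7 ≠ −6, and φ is not injective, hence not bijective. This x = −47/7 is the requested value below −6.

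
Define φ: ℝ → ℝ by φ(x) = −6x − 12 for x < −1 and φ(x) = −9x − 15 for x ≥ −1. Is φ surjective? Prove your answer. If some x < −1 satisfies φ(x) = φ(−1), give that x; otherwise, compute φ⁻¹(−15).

0

Both pieces are strictly decreasing (slopes −6 and −9), so each is injective on its own interval.
The left piece maps (−∞, −1) onto (−6, ∞); the right piece maps [−1, ∞) onto (−∞, −6].
These images together cover ℝ, so φ is surjective.
Because the two images are disjoint, no x < −1 has φ(x) = φ(−1), so we compute φ⁻¹(−15): −15 lies in (−∞, −6], so solve −9x − 15 = −15: x = (−15 + 15)/(−9) = 0.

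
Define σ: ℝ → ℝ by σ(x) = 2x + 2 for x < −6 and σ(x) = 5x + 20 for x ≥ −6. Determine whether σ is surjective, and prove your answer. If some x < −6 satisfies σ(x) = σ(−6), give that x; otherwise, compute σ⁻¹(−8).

Both pieces are strictly increasing (slopes 2 and 5), so each is injective on its own interval.
The left piece maps (−∞, −6) onto (−∞, −10); the right piece maps [−6, ∞) onto [−10, ∞).
These images together cover ℝ, so σ is surjective.
Because the two images are disjoint, no x < −6 has σ(x) = σ(−6), so we compute σ⁻¹(−8): −8 lies in [−10, ∞), so solve 5x + 20 = −8: x = (−8 − 20)/5 = −28/5.

-28/5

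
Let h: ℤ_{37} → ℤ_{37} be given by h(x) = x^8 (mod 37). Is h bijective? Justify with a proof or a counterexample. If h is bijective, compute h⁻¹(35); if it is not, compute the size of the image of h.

h(1) = 1^8 = 1.
h(6): Repeated squaring mod 37: 6^1 ≡ 6, 6^2 ≡ 6² = 36, 6^4 ≡ 36² = 1296 ≡ 1, 6^8 ≡ 1² = 1. So 6^8 ≡ 1 (mod 37).
So h(1) = h(6) = 1 while 1 ≠ 6, thus h is not injective, hence not bijective.
Since h is not bijective, we determine |image(h)|. Computing x^8 mod 37 for each x (by repeated squaring, reducing mod 37 at every step), the values h(0), h(1), …, h(36) are: 0, 1, 34, 12, 9, 16, 1, 16, 10, 33, 26, 10, 34, 9, 26, 7, 7, 33, 12, 12, 33, 7, 7, 26, 9, 34, 10, 26, 33, 10, 16, 1, 16, 9, 12, 34, 1.
The distinct values are {0, 1, 7, 9, 10, 12, 16, 26, 33, 34}; there are 10 of them.

10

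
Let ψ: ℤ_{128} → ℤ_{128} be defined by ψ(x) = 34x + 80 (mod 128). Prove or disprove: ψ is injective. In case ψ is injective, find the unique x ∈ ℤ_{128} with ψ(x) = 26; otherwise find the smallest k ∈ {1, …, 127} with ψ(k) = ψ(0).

64

By definition, ψ is injective when ψ(u) = ψ(v) forces u = v.
We have gcd(34, 128) = 2 > 1. Taking u = 0 and v = 64: ψ(0) = 80 and ψ(64) = 34·64 + 80 = 2256 ≡ 80 (mod 128).
So ψ(0) = ψ(64) while 0 ≠ 64, hence ψ is not injective.
Since ψ is not injective, we find the least positive k with ψ(k) = ψ(0): this means 34k ≡ 0 (mod 128), i.e. 128 ∣ 34k. Since gcd(34, 128) = 2, dividing through by 2 this holds exactly when 64 ∣ 17k, and as gcd(17, 64) = 1, exactly when 64 ∣ k.
The smallest positive such k is 64.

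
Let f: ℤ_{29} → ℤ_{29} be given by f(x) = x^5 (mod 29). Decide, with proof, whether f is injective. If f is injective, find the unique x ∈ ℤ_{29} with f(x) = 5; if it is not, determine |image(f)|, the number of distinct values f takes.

9

Since 29 is prime, the nonzero elements of ℤ_{29} form a cyclic group of order 28.
As gcd(5, 28) = 1, raising to the 5th power is a bijection on this group: if s^5 ≡ t^5 then (st^{−1})^5 = 1, and the only element of order dividing gcd(5, 28) = 1 is 1, so s = t.
With f(0) = 0 this makes f injective on all of ℤ_{29}, hence bijective (finite equal-size domain and codomain). In particular f is injective.
Since f is injective, we find the preimage of 5. The inverse of x ↦ x^5 on (ℤ_{29})^× is x ↦ x^17, because 5·17 = 85 = 3·28 + 1 ≡ 1 (mod 28) and x^{28} = 1 for x ≠ 0 (Fermat). So f⁻¹(5) = 5^17 mod 29.
Repeated squaring mod 29: 5^1 ≡ 5, 5^2 ≡ 5² = 25, 5^4 ≡ 25² = 625 ≡ 16, 5^8 ≡ 16² = 256 ≡ 24, 5^16 ≡ 24² = 576 ≡ 25. Since 17 = 16 + 1, 5^17 ≡ 25·5: 25·5 = 125 ≡ 9. So 5^17 ≡ 9 (mod 29).
Hence f⁻¹(5) = 9.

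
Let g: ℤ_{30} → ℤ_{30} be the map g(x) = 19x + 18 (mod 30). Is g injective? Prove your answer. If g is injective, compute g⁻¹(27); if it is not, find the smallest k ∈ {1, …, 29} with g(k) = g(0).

Recall: injectivity means: for all s, t in the domain, g(s) = g(t) implies s = t.
If g(s) = g(t), then 19s ≡ 19t (mod 30). Because gcd(19, 30) = 1, we may cancel 19 to get s ≡ t (mod 30).
Hence g is injective.
We now compute 19⁻¹ mod 30 explicitly. Euclid's algorithm: 30 = 1·19 + 11, 19 = 1·11 + 8, 11 = 1·8 + 3, 8 = 2·3 + 2, 3 = 1·2 + 1; back-substituting gives 1 = 19·19 − 12·30, so 19⁻¹ ≡ 19 (mod 30).
Since g is injective, we compute g⁻¹(27): solve 19x + 18 ≡ 27 (mod 30), i.e. 19x ≡ 9 (mod 30).
Multiplying by 19⁻¹ = 19 gives x ≡ 19·9 = 171 = 5·30 + 21 ≡ 21 (mod 30).
Check: g(21) = 19·21 + 18 = 417 = 13·30 + 27 ≡ 27 (mod 30).

21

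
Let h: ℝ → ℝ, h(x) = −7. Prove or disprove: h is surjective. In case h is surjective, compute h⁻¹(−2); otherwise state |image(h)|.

h(x) = −7 for all x, so −6 has no preimage and h is not surjective.
Since h is not surjective, we state |image(h)|: the image of h is {−7}, which has 1 element.

1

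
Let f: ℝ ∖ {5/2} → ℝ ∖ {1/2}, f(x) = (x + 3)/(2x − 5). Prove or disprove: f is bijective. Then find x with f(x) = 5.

28/9

Suppose f(a) = f(b). Cross-multiplying: (a + 3)(2b − 5) = (b + 3)(2a − 5).
Expanding both sides and cancelling the symmetric terms leaves −11·(a − b) = 0. Since −11 ≠ 0, a = b. Thus f is injective.
For any y ≠ 1/2, solving y(2x − 5) = x + 3 for x gives a well-defined x ≠ 5/2. So f is surjective.
Therefore f is bijective.
Solving f(x) = 5: cross-multiplying gives x + 3 = 5(2x − 5), which rearranges to −9x = −28, so x = 28/9.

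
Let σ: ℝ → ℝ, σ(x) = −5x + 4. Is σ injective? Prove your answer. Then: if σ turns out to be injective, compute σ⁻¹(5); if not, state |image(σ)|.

-1/5

Suppose σ(a) = σ(b). Then −5a + 4 = −5b + 4, so −5a = −5b, hence a = b.
Therefore σ is injective.
Since σ is injective, we compute σ⁻¹(5) = (5 − 4)/(−5) = −1/5.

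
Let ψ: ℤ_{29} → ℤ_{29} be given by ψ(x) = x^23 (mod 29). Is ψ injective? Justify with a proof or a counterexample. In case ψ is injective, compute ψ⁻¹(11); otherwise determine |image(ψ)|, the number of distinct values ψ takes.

Since 29 is prime, the nonzero elements of ℤ_{29} form a cyclic group of order 28.
As gcd(23, 28) = 1, raising to the 23rd power is a bijection on this group: if a^23 ≡ b^23 then (ab^{−1})^23 = 1, and the only element of order dividing gcd(23, 28) = 1 is 1, so a = b.
With ψ(0) = 0 this makes ψ injective on all of ℤ_{29}, hence bijective (finite equal-size domain and codomain). In particular ψ is injective.
Since ψ is injective, we find the preimage of 11. The inverse of x ↦ x^23 on (ℤ_{29})^× is x ↦ x^11, because 23·11 = 253 = 9·28 + 1 ≡ 1 (mod 28) and x^{28} = 1 for x ≠ 0 (Fermat). So ψ⁻¹(11) = 11^11 mod 29.
Repeated squaring mod 29: 11^1 ≡ 11, 11^2 ≡ 11² = 121 ≡ 5, 11^4 ≡ 5² = 25, 11^8 ≡ 25² = 625 ≡ 16. Since 11 = 8 + 2 + 1, 11^11 ≡ 16·5·11: 16·5 = 80 ≡ 22, then 22·11 = 242 ≡ 10. So 11^11 ≡ 10 (mod 29).
Hence ψ⁻¹(11) = 10.

10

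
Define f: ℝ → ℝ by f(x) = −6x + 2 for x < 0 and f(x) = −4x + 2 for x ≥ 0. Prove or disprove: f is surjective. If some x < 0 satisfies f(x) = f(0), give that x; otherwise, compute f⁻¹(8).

Both pieces are strictly decreasing (slopes −6 and −4), so each is injective on its own interval.
The left piece maps (−∞, 0) onto (2, ∞); the right piece maps [0, ∞) onto (−∞, 2].
These images together cover ℝ, so f is surjective.
Because the two images are disjoint, no x < 0 has f(x) = f(0), so we compute f⁻¹(8): 8 lies in (2, ∞), so solve −6x + 2 = 8: x = (8 − 2)/(−6) = −1.

-1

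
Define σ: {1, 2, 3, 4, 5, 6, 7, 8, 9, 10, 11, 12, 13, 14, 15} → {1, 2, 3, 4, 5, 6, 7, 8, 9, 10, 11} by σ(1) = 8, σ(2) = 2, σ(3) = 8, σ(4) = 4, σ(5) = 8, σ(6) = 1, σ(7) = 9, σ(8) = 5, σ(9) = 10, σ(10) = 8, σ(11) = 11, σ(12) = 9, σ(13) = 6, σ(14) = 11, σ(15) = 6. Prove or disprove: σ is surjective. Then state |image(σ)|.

No element maps to 3, so σ is not surjective.
The image of σ is {1, 2, 4, 5, 6, 8, 9, 10, 11}, which has 9 elements.

9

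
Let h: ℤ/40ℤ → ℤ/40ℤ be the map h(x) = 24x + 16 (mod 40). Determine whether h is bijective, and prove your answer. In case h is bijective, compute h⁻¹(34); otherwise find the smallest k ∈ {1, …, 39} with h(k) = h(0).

5

Recall: injectivity means: for all x_1, x_2 in the domain, h(x_1) = h(x_2) implies x_1 = x_2.
We have gcd(24, 40) = 8 > 1. Taking x_1 = 0 and x_2 = 5: h(0) = 16 and h(5) = 24·5 + 16 = 136 ≡ 16 (mod 40).
So h(0) = h(5) while 0 ≠ 5, therefore h is not injective, hence not bijective.
Since h is not bijective, we find the least positive k with h(k) = h(0): this means 24k ≡ 0 (mod 40), i.e. 40 ∣ 24k. Since gcd(24, 40) = 8, dividing through by 8 this holds exactly when 5 ∣ 3k, and as gcd(3, 5) = 1, exactly when 5 ∣ k.
The smallest positive such k is 5.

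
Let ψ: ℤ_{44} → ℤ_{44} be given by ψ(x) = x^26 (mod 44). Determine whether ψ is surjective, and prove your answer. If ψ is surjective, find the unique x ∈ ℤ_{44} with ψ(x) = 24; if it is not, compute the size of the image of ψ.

12

ψ(10): Repeated squaring mod 44: 10^1 ≡ 10, 10^2 ≡ 10² = 100 ≡ 12, 10^4 ≡ 12² = 144 ≡ 12, 10^8 ≡ 12² = 144 ≡ 12, 10^16 ≡ 12² = 144 ≡ 12. Since 26 = 16 + 8 + 2, 10^26 ≡ 12·12·12: 12·12 = 144 ≡ 12, then 12·12 = 144 ≡ 12. So 10^26 ≡ 12 (mod 44).
ψ(12): Repeated squaring mod 44: 12^1 ≡ 12, 12^2 ≡ 12² = 144 ≡ 12, 12^4 ≡ 12² = 144 ≡ 12, 12^8 ≡ 12² = 144 ≡ 12, 12^16 ≡ 12² = 144 ≡ 12. Since 26 = 16 + 8 + 2, 12^26 ≡ 12·12·12: 12·12 = 144 ≡ 12, then 12·12 = 144 ≡ 12. So 12^26 ≡ 12 (mod 44).
So ψ(10) = ψ(12) = 12 while 10 ≠ 12, thus ψ is not injective.
A non-injective map from the 44-element set ℤ_{44} to itself takes at most 43 distinct values, so it cannot be surjective. Therefore ψ is not surjective.
Since ψ is not surjective, we determine |image(ψ)|. Computing x^26 mod 44 for each x (by repeated squaring, reducing mod 44 at every step), the values ψ(0), ψ(1), …, ψ(43) are: 0, 1, 20, 25, 4, 5, 16, 37, 36, 9, 12, 33, 12, 9, 36, 37, 16, 5, 4, 25, 20, 1, 0, 1, 20, 25, 4, 5, 16, 37, 36, 9, 12, 33, 12, 9, 36, 37, 16, 5, 4, 25, 20, 1.
The distinct values are {0, 1, 4, 5, 9, 12, 16, 20, 25, 33, 36, 37}; there are 12 of them.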